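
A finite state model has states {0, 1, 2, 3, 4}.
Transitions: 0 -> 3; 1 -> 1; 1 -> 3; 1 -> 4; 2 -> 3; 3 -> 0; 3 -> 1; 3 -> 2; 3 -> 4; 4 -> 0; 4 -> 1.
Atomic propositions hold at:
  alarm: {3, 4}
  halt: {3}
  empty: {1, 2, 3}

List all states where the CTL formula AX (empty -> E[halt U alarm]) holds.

{0, 2}

E[halt U alarm]: least fixpoint, start Z0 = Sat(alarm) = {3, 4}, add states in Sat(halt) with some successor in Z. Already a fixed point.
Sat(E[halt U alarm]) = {3, 4}
Sat(empty -> E[halt U alarm]) = {0, 3, 4}
Sat(AX (empty -> E[halt U alarm])) = {s : every successor in {0, 3, 4}} = {0, 2}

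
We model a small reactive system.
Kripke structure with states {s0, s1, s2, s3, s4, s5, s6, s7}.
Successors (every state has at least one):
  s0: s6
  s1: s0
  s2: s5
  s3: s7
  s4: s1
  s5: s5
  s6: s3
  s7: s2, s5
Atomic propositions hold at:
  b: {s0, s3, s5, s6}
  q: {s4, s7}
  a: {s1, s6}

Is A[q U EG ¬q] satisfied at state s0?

No

Sat(¬q) = {s0, s1, s2, s3, s5, s6}
EG ¬q: greatest fixpoint, start Z0 = {s0, s1, s2, s3, s5, s6}, keep only states in Sat with some successor in Z. Z1 = {s0, s1, s2, s5, s6}; Z2 = {s0, s1, s2, s5}; Z3 = {s1, s2, s5}; Z4 = {s2, s5}; fixed.
Sat(EG ¬q) = {s2, s5}
A[q U EG ¬q]: least fixpoint, start Z0 = Sat(EG ¬q) = {s2, s5}, add states in Sat(q) with every successor in Z. Z1 = {s2, s5, s7}; fixed.
Sat(A[q U EG ¬q]) = {s2, s5, s7}
s0 ∉ Sat(A[q U EG ¬q]) = {s2, s5, s7}, so the formula does not hold at s0.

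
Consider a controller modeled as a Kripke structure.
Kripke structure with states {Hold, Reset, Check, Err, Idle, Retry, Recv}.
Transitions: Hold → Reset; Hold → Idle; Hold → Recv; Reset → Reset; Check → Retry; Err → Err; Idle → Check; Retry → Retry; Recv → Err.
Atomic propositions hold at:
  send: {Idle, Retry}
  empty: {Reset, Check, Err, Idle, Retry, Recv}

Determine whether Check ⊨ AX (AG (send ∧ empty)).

Sat(send ∧ empty) = {Idle, Retry}
AG (send ∧ empty): greatest fixpoint, start Z0 = {Idle, Retry}, keep only states in Sat with every successor in Z. Z1 = {Retry}; fixed.
Sat(AG (send ∧ empty)) = {Retry}
Sat(AX (AG (send ∧ empty))) = {s : every successor in {Retry}} = {Check, Retry}
Check ∈ Sat(AX (AG (send ∧ empty))) = {Check, Retry}, so the formula holds at Check.

Yes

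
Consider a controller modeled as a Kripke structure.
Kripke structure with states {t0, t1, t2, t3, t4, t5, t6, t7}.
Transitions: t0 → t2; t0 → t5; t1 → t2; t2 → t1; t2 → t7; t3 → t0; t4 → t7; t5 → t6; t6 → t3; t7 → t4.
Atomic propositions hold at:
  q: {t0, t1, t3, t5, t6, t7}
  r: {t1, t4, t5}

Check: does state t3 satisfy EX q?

Yes

Sat(EX q) = {s : some successor in {t0, t1, t3, t5, t6, t7}} = {t0, t2, t3, t4, t5, t6}
t3 ∈ Sat(EX q) = {t0, t2, t3, t4, t5, t6}, so the formula holds at t3.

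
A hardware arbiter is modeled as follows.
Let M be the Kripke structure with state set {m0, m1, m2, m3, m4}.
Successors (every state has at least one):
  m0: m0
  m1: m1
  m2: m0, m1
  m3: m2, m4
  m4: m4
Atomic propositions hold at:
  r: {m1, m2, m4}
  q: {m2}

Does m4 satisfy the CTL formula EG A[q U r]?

Yes

A[q U r]: least fixpoint, start Z0 = Sat(r) = {m1, m2, m4}, add states in Sat(q) with every successor in Z. Already a fixed point.
Sat(A[q U r]) = {m1, m2, m4}
EG A[q U r]: greatest fixpoint, start Z0 = {m1, m2, m4}, keep only states in Sat with some successor in Z. Already a fixed point.
Sat(EG A[q U r]) = {m1, m2, m4}
m4 ∈ Sat(EG A[q U r]) = {m1, m2, m4}, so the formula holds at m4.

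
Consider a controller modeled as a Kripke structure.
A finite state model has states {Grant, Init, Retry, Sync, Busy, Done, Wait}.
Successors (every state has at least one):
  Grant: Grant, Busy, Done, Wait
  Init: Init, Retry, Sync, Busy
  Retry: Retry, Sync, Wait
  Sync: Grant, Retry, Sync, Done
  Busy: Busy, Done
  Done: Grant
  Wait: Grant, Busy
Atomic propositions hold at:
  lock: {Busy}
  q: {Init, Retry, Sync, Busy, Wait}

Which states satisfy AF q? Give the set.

AF q: least fixpoint, start Z0 = {Init, Retry, Sync, Busy, Wait}, add states with every successor in Z. Already a fixed point.
Sat(AF q) = {Init, Retry, Sync, Busy, Wait}

{Init, Retry, Sync, Busy, Wait}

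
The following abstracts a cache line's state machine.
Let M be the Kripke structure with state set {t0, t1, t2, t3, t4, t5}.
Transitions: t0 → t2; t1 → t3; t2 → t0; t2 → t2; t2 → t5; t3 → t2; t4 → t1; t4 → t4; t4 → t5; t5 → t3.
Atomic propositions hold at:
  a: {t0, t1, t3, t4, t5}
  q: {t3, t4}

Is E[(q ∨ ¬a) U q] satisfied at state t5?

No

Sat(¬a) = {t2}
Sat(q ∨ ¬a) = {t2, t3, t4}
E[(q ∨ ¬a) U q]: least fixpoint, start Z0 = Sat(q) = {t3, t4}, add states in Sat(q ∨ ¬a) with some successor in Z. Already a fixed point.
Sat(E[(q ∨ ¬a) U q]) = {t3, t4}
t5 ∉ Sat(E[(q ∨ ¬a) U q]) = {t3, t4}, so the formula does not hold at t5.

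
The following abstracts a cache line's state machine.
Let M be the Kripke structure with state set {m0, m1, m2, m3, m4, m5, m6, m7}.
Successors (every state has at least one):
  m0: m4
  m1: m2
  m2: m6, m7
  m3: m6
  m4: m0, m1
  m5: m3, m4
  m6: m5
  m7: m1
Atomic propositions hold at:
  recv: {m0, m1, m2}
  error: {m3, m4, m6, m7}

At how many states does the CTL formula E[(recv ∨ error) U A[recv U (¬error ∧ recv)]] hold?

5

Sat(recv ∨ error) = {m0, m1, m2, m3, m4, m6, m7}
Sat(¬error) = {m0, m1, m2, m5}
Sat(¬error ∧ recv) = {m0, m1, m2}
A[recv U (¬error ∧ recv)]: least fixpoint, start Z0 = Sat((¬error ∧ recv)) = {m0, m1, m2}, add states in Sat(recv) with every successor in Z. Already a fixed point.
Sat(A[recv U (¬error ∧ recv)]) = {m0, m1, m2}
E[(recv ∨ error) U A[recv U (¬error ∧ recv)]]: least fixpoint, start Z0 = Sat(A[recv U (¬error ∧ recv)]) = {m0, m1, m2}, add states in Sat(recv ∨ error) with some successor in Z. Z1 = {m0, m1, m2, m4, m7}; fixed.
Sat(E[(recv ∨ error) U A[recv U (¬error ∧ recv)]]) = {m0, m1, m2, m4, m7}
|Sat(E[(recv ∨ error) U A[recv U (¬error ∧ recv)]])| = |{m0, m1, m2, m4, m7}| = 5.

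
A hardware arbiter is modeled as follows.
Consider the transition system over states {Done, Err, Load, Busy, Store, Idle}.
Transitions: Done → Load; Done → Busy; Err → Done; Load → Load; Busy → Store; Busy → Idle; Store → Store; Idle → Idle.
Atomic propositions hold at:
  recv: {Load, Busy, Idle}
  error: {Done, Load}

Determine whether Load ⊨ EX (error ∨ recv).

Yes

Sat(error ∨ recv) = {Done, Load, Busy, Idle}
Sat(EX (error ∨ recv)) = {s : some successor in {Done, Load, Busy, Idle}} = {Done, Err, Load, Busy, Idle}
Load ∈ Sat(EX (error ∨ recv)) = {Done, Err, Load, Busy, Idle}, so the formula holds at Load.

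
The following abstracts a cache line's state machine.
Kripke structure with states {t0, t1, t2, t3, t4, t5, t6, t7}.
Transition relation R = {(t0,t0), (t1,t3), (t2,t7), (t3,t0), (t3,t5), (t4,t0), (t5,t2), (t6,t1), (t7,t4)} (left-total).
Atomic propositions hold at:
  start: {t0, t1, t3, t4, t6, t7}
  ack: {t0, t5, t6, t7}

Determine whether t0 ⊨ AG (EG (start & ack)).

Yes

Sat(start & ack) = {t0, t6, t7}
EG (start & ack): greatest fixpoint, start Z0 = {t0, t6, t7}, keep only states in Sat with some successor in Z. Z1 = {t0}; fixed.
Sat(EG (start & ack)) = {t0}
AG (EG (start & ack)): greatest fixpoint, start Z0 = {t0}, keep only states in Sat with every successor in Z. Already a fixed point.
Sat(AG (EG (start & ack))) = {t0}
t0 ∈ Sat(AG (EG (start & ack))) = {t0}, so the formula holds at t0.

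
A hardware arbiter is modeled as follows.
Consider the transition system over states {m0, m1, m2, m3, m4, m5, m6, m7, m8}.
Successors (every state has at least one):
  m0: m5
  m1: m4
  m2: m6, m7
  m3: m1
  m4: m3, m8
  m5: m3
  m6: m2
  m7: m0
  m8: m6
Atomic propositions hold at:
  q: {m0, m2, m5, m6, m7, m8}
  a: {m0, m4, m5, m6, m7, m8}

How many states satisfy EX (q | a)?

Sat(q | a) = {m0, m2, m4, m5, m6, m7, m8}
Sat(EX (q | a)) = {s : some successor in {m0, m2, m4, m5, m6, m7, m8}} = {m0, m1, m2, m4, m6, m7, m8}
|Sat(EX (q | a))| = |{m0, m1, m2, m4, m6, m7, m8}| = 7.

7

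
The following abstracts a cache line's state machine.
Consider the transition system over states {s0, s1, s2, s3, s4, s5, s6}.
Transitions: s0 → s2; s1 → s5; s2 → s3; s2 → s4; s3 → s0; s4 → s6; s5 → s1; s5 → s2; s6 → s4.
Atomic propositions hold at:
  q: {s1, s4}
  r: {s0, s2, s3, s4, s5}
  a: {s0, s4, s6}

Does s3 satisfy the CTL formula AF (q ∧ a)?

Sat(q ∧ a) = {s4}
AF (q ∧ a): least fixpoint, start Z0 = {s4}, add states with every successor in Z. Z1 = {s4, s6}; fixed.
Sat(AF (q ∧ a)) = {s4, s6}
s3 ∉ Sat(AF (q ∧ a)) = {s4, s6}, so the formula does not hold at s3.

No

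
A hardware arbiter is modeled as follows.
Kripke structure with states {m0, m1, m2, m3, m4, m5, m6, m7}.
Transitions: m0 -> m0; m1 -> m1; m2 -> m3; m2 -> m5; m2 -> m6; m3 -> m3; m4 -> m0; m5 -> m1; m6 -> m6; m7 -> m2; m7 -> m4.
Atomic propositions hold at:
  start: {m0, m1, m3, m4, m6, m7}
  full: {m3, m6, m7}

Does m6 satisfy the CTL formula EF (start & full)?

Yes

Sat(start & full) = {m3, m6, m7}
EF (start & full): least fixpoint, start Z0 = {m3, m6, m7}, add states with some successor in Z. Z1 = {m2, m3, m6, m7}; fixed.
Sat(EF (start & full)) = {m2, m3, m6, m7}
m6 ∈ Sat(EF (start & full)) = {m2, m3, m6, m7}, so the formula holds at m6.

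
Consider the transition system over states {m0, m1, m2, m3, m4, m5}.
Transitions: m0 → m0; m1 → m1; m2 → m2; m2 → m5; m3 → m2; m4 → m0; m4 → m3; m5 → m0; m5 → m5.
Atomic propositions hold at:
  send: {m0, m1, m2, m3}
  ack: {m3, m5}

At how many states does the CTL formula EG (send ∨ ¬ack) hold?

5

Sat(¬ack) = {m0, m1, m2, m4}
Sat(send ∨ ¬ack) = {m0, m1, m2, m3, m4}
EG (send ∨ ¬ack): greatest fixpoint, start Z0 = {m0, m1, m2, m3, m4}, keep only states in Sat with some successor in Z. Already a fixed point.
Sat(EG (send ∨ ¬ack)) = {m0, m1, m2, m3, m4}
|Sat(EG (send ∨ ¬ack))| = |{m0, m1, m2, m3, m4}| = 5.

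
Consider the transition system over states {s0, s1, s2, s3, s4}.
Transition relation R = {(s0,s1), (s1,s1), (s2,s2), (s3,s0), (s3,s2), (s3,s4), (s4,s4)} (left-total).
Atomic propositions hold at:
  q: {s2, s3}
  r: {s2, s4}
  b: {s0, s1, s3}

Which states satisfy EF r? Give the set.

{s2, s3, s4}

EF r: least fixpoint, start Z0 = {s2, s4}, add states with some successor in Z. Z1 = {s2, s3, s4}; fixed.
Sat(EF r) = {s2, s3, s4}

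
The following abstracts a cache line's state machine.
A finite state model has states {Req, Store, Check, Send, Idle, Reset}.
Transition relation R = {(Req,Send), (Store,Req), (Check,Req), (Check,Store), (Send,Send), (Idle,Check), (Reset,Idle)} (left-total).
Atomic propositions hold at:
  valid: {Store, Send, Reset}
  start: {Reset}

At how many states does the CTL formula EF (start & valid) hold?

1

Sat(start & valid) = {Reset}
EF (start & valid): least fixpoint, start Z0 = {Reset}, add states with some successor in Z. Already a fixed point.
Sat(EF (start & valid)) = {Reset}
|Sat(EF (start & valid))| = |{Reset}| = 1.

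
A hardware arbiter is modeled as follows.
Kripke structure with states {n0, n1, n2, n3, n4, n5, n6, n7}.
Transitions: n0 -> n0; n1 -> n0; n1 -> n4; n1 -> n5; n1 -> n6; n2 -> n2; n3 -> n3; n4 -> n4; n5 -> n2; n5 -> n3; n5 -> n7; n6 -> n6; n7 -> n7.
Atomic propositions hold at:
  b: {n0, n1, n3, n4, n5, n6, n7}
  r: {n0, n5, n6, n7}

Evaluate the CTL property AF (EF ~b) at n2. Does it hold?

Sat(~b) = {n2}
EF ~b: least fixpoint, start Z0 = {n2}, add states with some successor in Z. Z1 = {n2, n5}; Z2 = {n1, n2, n5}; fixed.
Sat(EF ~b) = {n1, n2, n5}
AF (EF ~b): least fixpoint, start Z0 = {n1, n2, n5}, add states with every successor in Z. Already a fixed point.
Sat(AF (EF ~b)) = {n1, n2, n5}
n2 ∈ Sat(AF (EF ~b)) = {n1, n2, n5}, so the formula holds at n2.

Yes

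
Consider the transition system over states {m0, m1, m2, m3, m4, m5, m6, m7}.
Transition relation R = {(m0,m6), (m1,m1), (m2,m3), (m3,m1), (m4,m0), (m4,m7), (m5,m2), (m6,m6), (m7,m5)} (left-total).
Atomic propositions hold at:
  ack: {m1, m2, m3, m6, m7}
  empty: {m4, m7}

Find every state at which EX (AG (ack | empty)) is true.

{m0, m1, m2, m3, m5, m6}

Sat(ack | empty) = {m1, m2, m3, m4, m6, m7}
AG (ack | empty): greatest fixpoint, start Z0 = {m1, m2, m3, m4, m6, m7}, keep only states in Sat with every successor in Z. Z1 = {m1, m2, m3, m6}; fixed.
Sat(AG (ack | empty)) = {m1, m2, m3, m6}
Sat(EX (AG (ack | empty))) = {s : some successor in {m1, m2, m3, m6}} = {m0, m1, m2, m3, m5, m6}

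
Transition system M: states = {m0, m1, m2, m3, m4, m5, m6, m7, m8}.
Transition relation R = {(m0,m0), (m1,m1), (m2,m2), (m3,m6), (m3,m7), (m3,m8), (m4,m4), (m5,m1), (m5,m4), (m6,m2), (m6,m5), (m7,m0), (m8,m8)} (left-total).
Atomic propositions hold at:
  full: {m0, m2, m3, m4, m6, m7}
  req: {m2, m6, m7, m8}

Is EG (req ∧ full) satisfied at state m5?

No

Sat(req ∧ full) = {m2, m6, m7}
EG (req ∧ full): greatest fixpoint, start Z0 = {m2, m6, m7}, keep only states in Sat with some successor in Z. Z1 = {m2, m6}; fixed.
Sat(EG (req ∧ full)) = {m2, m6}
m5 ∉ Sat(EG (req ∧ full)) = {m2, m6}, so the formula does not hold at m5.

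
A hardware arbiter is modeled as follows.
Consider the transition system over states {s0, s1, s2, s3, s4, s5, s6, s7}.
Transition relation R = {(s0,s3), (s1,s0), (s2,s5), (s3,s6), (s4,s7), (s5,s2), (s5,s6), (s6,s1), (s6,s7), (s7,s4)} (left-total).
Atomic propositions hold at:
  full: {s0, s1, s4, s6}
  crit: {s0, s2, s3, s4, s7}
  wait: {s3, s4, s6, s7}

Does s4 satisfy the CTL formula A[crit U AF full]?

Yes

AF full: least fixpoint, start Z0 = {s0, s1, s4, s6}, add states with every successor in Z. Z1 = {s0, s1, s3, s4, s6, s7}; fixed.
Sat(AF full) = {s0, s1, s3, s4, s6, s7}
A[crit U AF full]: least fixpoint, start Z0 = Sat(AF full) = {s0, s1, s3, s4, s6, s7}, add states in Sat(crit) with every successor in Z. Already a fixed point.
Sat(A[crit U AF full]) = {s0, s1, s3, s4, s6, s7}
s4 ∈ Sat(A[crit U AF full]) = {s0, s1, s3, s4, s6, s7}, so the formula holds at s4.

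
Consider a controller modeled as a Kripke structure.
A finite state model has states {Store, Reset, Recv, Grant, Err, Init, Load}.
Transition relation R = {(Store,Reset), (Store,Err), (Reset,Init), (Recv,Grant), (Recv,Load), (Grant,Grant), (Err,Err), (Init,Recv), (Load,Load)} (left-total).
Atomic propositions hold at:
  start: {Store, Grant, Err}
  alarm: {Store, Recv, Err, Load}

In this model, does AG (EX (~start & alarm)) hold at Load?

Sat(~start) = {Reset, Recv, Init, Load}
Sat(~start & alarm) = {Recv, Load}
Sat(EX (~start & alarm)) = {s : some successor in {Recv, Load}} = {Recv, Init, Load}
AG (EX (~start & alarm)): greatest fixpoint, start Z0 = {Recv, Init, Load}, keep only states in Sat with every successor in Z. Z1 = {Init, Load}; Z2 = {Load}; fixed.
Sat(AG (EX (~start & alarm))) = {Load}
Load ∈ Sat(AG (EX (~start & alarm))) = {Load}, so the formula holds at Load.

Yes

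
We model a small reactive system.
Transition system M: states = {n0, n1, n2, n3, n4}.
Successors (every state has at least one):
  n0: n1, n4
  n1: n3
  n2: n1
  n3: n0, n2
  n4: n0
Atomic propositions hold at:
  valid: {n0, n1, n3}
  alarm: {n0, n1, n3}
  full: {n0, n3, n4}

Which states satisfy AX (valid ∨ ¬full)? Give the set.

{n1, n2, n3, n4}

Sat(¬full) = {n1, n2}
Sat(valid ∨ ¬full) = {n0, n1, n2, n3}
Sat(AX (valid ∨ ¬full)) = {s : every successor in {n0, n1, n2, n3}} = {n1, n2, n3, n4}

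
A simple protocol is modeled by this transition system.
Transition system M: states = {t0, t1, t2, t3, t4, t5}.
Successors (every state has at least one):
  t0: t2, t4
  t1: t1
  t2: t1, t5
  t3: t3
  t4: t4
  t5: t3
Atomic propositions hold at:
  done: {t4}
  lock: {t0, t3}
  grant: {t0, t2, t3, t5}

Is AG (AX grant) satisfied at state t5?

Yes

Sat(AX grant) = {s : every successor in {t0, t2, t3, t5}} = {t3, t5}
AG (AX grant): greatest fixpoint, start Z0 = {t3, t5}, keep only states in Sat with every successor in Z. Already a fixed point.
Sat(AG (AX grant)) = {t3, t5}
t5 ∈ Sat(AG (AX grant)) = {t3, t5}, so the formula holds at t5.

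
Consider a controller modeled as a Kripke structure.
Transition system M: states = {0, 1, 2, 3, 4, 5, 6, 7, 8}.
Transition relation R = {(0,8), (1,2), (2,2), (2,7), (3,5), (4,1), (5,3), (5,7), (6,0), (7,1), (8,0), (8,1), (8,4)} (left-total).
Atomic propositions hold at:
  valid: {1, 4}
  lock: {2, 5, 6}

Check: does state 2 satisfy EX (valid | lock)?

Sat(valid | lock) = {1, 2, 4, 5, 6}
Sat(EX (valid | lock)) = {s : some successor in {1, 2, 4, 5, 6}} = {1, 2, 3, 4, 7, 8}
2 ∈ Sat(EX (valid | lock)) = {1, 2, 3, 4, 7, 8}, so the formula holds at 2.

Yes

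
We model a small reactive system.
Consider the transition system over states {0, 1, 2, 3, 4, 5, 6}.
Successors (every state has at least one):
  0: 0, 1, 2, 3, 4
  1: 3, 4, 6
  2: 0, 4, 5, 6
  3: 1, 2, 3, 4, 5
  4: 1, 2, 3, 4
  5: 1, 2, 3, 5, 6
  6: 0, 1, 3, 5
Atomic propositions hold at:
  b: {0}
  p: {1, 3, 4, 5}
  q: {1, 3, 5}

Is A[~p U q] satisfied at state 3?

Yes

Sat(~p) = {0, 2, 6}
A[~p U q]: least fixpoint, start Z0 = Sat(q) = {1, 3, 5}, add states in Sat(~p) with every successor in Z. Already a fixed point.
Sat(A[~p U q]) = {1, 3, 5}
3 ∈ Sat(A[~p U q]) = {1, 3, 5}, so the formula holds at 3.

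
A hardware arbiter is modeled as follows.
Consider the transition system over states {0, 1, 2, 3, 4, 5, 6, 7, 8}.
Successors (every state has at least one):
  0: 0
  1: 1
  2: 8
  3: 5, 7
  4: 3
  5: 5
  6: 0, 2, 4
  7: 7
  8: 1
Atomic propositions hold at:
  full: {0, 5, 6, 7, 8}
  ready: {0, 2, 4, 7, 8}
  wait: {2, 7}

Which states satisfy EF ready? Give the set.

EF ready: least fixpoint, start Z0 = {0, 2, 4, 7, 8}, add states with some successor in Z. Z1 = {0, 2, 3, 4, 6, 7, 8}; fixed.
Sat(EF ready) = {0, 2, 3, 4, 6, 7, 8}

{0, 2, 3, 4, 6, 7, 8}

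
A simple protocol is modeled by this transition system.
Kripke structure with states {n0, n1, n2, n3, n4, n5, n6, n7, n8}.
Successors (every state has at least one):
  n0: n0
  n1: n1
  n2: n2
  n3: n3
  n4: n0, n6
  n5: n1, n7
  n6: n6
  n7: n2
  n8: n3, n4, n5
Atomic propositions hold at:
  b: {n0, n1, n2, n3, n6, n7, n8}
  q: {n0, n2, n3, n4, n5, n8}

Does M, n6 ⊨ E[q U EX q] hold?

No

Sat(EX q) = {s : some successor in {n0, n2, n3, n4, n5, n8}} = {n0, n2, n3, n4, n7, n8}
E[q U EX q]: least fixpoint, start Z0 = Sat(EX q) = {n0, n2, n3, n4, n7, n8}, add states in Sat(q) with some successor in Z. Z1 = {n0, n2, n3, n4, n5, n7, n8}; fixed.
Sat(E[q U EX q]) = {n0, n2, n3, n4, n5, n7, n8}
n6 ∉ Sat(E[q U EX q]) = {n0, n2, n3, n4, n5, n7, n8}, so the formula does not hold at n6.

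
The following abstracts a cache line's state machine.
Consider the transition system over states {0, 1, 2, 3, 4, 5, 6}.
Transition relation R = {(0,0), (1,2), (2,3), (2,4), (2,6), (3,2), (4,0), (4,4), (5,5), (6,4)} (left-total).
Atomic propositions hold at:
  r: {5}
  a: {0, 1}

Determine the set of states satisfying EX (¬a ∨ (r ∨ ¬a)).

Sat(¬a) = {2, 3, 4, 5, 6}
Sat(r ∨ ¬a) = {2, 3, 4, 5, 6}
Sat(¬a ∨ (r ∨ ¬a)) = {2, 3, 4, 5, 6}
Sat(EX (¬a ∨ (r ∨ ¬a))) = {s : some successor in {2, 3, 4, 5, 6}} = {1, 2, 3, 4, 5, 6}

{1, 2, 3, 4, 5, 6}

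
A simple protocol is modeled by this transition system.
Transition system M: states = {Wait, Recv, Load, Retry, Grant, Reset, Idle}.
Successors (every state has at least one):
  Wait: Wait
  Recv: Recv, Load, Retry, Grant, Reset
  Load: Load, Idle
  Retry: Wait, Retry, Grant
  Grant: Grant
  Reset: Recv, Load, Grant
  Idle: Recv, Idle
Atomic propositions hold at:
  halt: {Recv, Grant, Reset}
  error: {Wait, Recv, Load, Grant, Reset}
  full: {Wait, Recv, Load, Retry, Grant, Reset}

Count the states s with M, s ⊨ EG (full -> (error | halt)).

Sat(error | halt) = {Wait, Recv, Load, Grant, Reset}
Sat(full -> (error | halt)) = {Wait, Recv, Load, Grant, Reset, Idle}
EG (full -> (error | halt)): greatest fixpoint, start Z0 = {Wait, Recv, Load, Grant, Reset, Idle}, keep only states in Sat with some successor in Z. Already a fixed point.
Sat(EG (full -> (error | halt))) = {Wait, Recv, Load, Grant, Reset, Idle}
|Sat(EG (full -> (error | halt)))| = |{Wait, Recv, Load, Grant, Reset, Idle}| = 6.

6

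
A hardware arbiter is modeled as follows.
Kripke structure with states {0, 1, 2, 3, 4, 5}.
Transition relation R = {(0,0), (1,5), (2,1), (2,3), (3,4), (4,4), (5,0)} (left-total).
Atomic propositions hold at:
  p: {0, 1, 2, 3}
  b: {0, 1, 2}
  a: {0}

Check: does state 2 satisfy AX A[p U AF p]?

Yes

AF p: least fixpoint, start Z0 = {0, 1, 2, 3}, add states with every successor in Z. Z1 = {0, 1, 2, 3, 5}; fixed.
Sat(AF p) = {0, 1, 2, 3, 5}
A[p U AF p]: least fixpoint, start Z0 = Sat(AF p) = {0, 1, 2, 3, 5}, add states in Sat(p) with every successor in Z. Already a fixed point.
Sat(A[p U AF p]) = {0, 1, 2, 3, 5}
Sat(AX A[p U AF p]) = {s : every successor in {0, 1, 2, 3, 5}} = {0, 1, 2, 5}
2 ∈ Sat(AX A[p U AF p]) = {0, 1, 2, 5}, so the formula holds at 2.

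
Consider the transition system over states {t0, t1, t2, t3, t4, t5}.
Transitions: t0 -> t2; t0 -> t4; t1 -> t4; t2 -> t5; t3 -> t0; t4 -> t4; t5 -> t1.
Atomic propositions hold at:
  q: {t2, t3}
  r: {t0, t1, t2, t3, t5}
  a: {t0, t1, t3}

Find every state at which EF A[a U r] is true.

{t0, t1, t2, t3, t5}

A[a U r]: least fixpoint, start Z0 = Sat(r) = {t0, t1, t2, t3, t5}, add states in Sat(a) with every successor in Z. Already a fixed point.
Sat(A[a U r]) = {t0, t1, t2, t3, t5}
EF A[a U r]: least fixpoint, start Z0 = {t0, t1, t2, t3, t5}, add states with some successor in Z. Already a fixed point.
Sat(EF A[a U r]) = {t0, t1, t2, t3, t5}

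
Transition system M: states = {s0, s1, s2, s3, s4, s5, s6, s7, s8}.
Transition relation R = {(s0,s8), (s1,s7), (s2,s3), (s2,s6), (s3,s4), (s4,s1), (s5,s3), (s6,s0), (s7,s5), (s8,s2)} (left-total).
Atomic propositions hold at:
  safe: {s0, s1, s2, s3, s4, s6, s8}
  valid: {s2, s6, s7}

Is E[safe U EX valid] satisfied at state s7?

Sat(EX valid) = {s : some successor in {s2, s6, s7}} = {s1, s2, s8}
E[safe U EX valid]: least fixpoint, start Z0 = Sat(EX valid) = {s1, s2, s8}, add states in Sat(safe) with some successor in Z. Z1 = {s0, s1, s2, s4, s8}; Z2 = {s0, s1, s2, s3, s4, s6, s8}; fixed.
Sat(E[safe U EX valid]) = {s0, s1, s2, s3, s4, s6, s8}
s7 ∉ Sat(E[safe U EX valid]) = {s0, s1, s2, s3, s4, s6, s8}, so the formula does not hold at s7.

No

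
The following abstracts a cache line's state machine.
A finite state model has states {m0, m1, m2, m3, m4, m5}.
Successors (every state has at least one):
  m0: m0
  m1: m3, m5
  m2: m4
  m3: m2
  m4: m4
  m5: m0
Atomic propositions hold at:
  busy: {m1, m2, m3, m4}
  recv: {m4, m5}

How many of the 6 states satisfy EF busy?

EF busy: least fixpoint, start Z0 = {m1, m2, m3, m4}, add states with some successor in Z. Already a fixed point.
Sat(EF busy) = {m1, m2, m3, m4}
|Sat(EF busy)| = |{m1, m2, m3, m4}| = 4.

4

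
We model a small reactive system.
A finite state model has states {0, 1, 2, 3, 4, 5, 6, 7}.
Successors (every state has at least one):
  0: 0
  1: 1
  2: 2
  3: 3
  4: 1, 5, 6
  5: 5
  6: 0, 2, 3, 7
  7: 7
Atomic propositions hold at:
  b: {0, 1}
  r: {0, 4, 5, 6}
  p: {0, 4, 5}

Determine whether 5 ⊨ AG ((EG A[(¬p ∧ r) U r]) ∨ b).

Yes

Sat(¬p) = {1, 2, 3, 6, 7}
Sat(¬p ∧ r) = {6}
A[(¬p ∧ r) U r]: least fixpoint, start Z0 = Sat(r) = {0, 4, 5, 6}, add states in Sat(¬p ∧ r) with every successor in Z. Already a fixed point.
Sat(A[(¬p ∧ r) U r]) = {0, 4, 5, 6}
EG A[(¬p ∧ r) U r]: greatest fixpoint, start Z0 = {0, 4, 5, 6}, keep only states in Sat with some successor in Z. Already a fixed point.
Sat(EG A[(¬p ∧ r) U r]) = {0, 4, 5, 6}
Sat((EG A[(¬p ∧ r) U r]) ∨ b) = {0, 1, 4, 5, 6}
AG ((EG A[(¬p ∧ r) U r]) ∨ b): greatest fixpoint, start Z0 = {0, 1, 4, 5, 6}, keep only states in Sat with every successor in Z. Z1 = {0, 1, 4, 5}; Z2 = {0, 1, 5}; fixed.
Sat(AG ((EG A[(¬p ∧ r) U r]) ∨ b)) = {0, 1, 5}
5 ∈ Sat(AG ((EG A[(¬p ∧ r) U r]) ∨ b)) = {0, 1, 5}, so the formula holds at 5.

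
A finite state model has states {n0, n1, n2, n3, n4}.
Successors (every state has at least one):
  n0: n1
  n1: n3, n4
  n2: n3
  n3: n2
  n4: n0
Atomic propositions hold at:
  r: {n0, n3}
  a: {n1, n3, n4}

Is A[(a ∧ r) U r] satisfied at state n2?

Sat(a ∧ r) = {n3}
A[(a ∧ r) U r]: least fixpoint, start Z0 = Sat(r) = {n0, n3}, add states in Sat(a ∧ r) with every successor in Z. Already a fixed point.
Sat(A[(a ∧ r) U r]) = {n0, n3}
n2 ∉ Sat(A[(a ∧ r) U r]) = {n0, n3}, so the formula does not hold at n2.

No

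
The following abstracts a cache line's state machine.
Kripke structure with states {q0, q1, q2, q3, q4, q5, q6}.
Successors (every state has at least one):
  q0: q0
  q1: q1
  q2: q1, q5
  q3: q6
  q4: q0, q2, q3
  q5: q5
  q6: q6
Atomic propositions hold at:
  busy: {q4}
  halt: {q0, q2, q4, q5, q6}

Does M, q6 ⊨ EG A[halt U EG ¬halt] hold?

No

Sat(¬halt) = {q1, q3}
EG ¬halt: greatest fixpoint, start Z0 = {q1, q3}, keep only states in Sat with some successor in Z. Z1 = {q1}; fixed.
Sat(EG ¬halt) = {q1}
A[halt U EG ¬halt]: least fixpoint, start Z0 = Sat(EG ¬halt) = {q1}, add states in Sat(halt) with every successor in Z. Already a fixed point.
Sat(A[halt U EG ¬halt]) = {q1}
EG A[halt U EG ¬halt]: greatest fixpoint, start Z0 = {q1}, keep only states in Sat with some successor in Z. Already a fixed point.
Sat(EG A[halt U EG ¬halt]) = {q1}
q6 ∉ Sat(EG A[halt U EG ¬halt]) = {q1}, so the formula does not hold at q6.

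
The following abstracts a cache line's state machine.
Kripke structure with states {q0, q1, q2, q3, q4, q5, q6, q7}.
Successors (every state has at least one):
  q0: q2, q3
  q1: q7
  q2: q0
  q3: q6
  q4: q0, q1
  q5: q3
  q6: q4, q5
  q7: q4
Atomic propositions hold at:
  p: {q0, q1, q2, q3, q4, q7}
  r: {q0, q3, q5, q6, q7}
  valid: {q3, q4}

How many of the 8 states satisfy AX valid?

2

Sat(AX valid) = {s : every successor in {q3, q4}} = {q5, q7}
|Sat(AX valid)| = |{q5, q7}| = 2.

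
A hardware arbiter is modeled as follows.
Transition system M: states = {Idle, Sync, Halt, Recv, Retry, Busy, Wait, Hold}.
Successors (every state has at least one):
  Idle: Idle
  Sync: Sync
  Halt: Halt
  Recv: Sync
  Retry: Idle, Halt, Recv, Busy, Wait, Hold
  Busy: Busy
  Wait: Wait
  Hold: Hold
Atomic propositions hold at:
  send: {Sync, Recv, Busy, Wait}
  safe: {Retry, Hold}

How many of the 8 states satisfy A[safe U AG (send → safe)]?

3

Sat(send → safe) = {Idle, Halt, Retry, Hold}
AG (send → safe): greatest fixpoint, start Z0 = {Idle, Halt, Retry, Hold}, keep only states in Sat with every successor in Z. Z1 = {Idle, Halt, Hold}; fixed.
Sat(AG (send → safe)) = {Idle, Halt, Hold}
A[safe U AG (send → safe)]: least fixpoint, start Z0 = Sat(AG (send → safe)) = {Idle, Halt, Hold}, add states in Sat(safe) with every successor in Z. Already a fixed point.
Sat(A[safe U AG (send → safe)]) = {Idle, Halt, Hold}
|Sat(A[safe U AG (send → safe)])| = |{Idle, Halt, Hold}| = 3.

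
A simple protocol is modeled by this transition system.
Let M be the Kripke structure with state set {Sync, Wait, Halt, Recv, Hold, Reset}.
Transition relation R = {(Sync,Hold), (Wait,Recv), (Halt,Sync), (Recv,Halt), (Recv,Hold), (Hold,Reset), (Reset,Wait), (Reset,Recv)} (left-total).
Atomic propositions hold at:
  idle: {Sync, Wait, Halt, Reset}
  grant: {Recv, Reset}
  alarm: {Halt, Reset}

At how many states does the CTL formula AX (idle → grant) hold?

Sat(idle → grant) = {Recv, Hold, Reset}
Sat(AX (idle → grant)) = {s : every successor in {Recv, Hold, Reset}} = {Sync, Wait, Hold}
|Sat(AX (idle → grant))| = |{Sync, Wait, Hold}| = 3.

3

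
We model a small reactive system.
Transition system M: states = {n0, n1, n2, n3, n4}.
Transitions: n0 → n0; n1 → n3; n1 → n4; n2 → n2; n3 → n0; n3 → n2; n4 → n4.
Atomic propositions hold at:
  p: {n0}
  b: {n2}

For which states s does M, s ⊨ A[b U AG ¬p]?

{n2, n4}

Sat(¬p) = {n1, n2, n3, n4}
AG ¬p: greatest fixpoint, start Z0 = {n1, n2, n3, n4}, keep only states in Sat with every successor in Z. Z1 = {n1, n2, n4}; Z2 = {n2, n4}; fixed.
Sat(AG ¬p) = {n2, n4}
A[b U AG ¬p]: least fixpoint, start Z0 = Sat(AG ¬p) = {n2, n4}, add states in Sat(b) with every successor in Z. Already a fixed point.
Sat(A[b U AG ¬p]) = {n2, n4}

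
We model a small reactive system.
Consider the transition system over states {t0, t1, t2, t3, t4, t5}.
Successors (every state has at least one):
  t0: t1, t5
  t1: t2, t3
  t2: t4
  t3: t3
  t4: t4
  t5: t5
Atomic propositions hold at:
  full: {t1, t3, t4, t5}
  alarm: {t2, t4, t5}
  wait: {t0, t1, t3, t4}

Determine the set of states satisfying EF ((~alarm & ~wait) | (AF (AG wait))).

{t0, t1, t2, t3, t4}

Sat(~alarm) = {t0, t1, t3}
Sat(~wait) = {t2, t5}
Sat(~alarm & ~wait) = ∅
AG wait: greatest fixpoint, start Z0 = {t0, t1, t3, t4}, keep only states in Sat with every successor in Z. Z1 = {t3, t4}; fixed.
Sat(AG wait) = {t3, t4}
AF (AG wait): least fixpoint, start Z0 = {t3, t4}, add states with every successor in Z. Z1 = {t2, t3, t4}; Z2 = {t1, t2, t3, t4}; fixed.
Sat(AF (AG wait)) = {t1, t2, t3, t4}
Sat((~alarm & ~wait) | (AF (AG wait))) = {t1, t2, t3, t4}
EF ((~alarm & ~wait) | (AF (AG wait))): least fixpoint, start Z0 = {t1, t2, t3, t4}, add states with some successor in Z. Z1 = {t0, t1, t2, t3, t4}; fixed.
Sat(EF ((~alarm & ~wait) | (AF (AG wait)))) = {t0, t1, t2, t3, t4}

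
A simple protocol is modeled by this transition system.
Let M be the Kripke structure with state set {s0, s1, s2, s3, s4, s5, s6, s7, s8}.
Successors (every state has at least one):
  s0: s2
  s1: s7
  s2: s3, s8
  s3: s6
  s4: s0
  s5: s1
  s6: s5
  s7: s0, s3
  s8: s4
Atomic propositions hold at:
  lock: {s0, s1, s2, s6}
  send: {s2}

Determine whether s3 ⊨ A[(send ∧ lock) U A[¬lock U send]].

Sat(send ∧ lock) = {s2}
Sat(¬lock) = {s3, s4, s5, s7, s8}
A[¬lock U send]: least fixpoint, start Z0 = Sat(send) = {s2}, add states in Sat(¬lock) with every successor in Z. Already a fixed point.
Sat(A[¬lock U send]) = {s2}
A[(send ∧ lock) U A[¬lock U send]]: least fixpoint, start Z0 = Sat(A[¬lock U send]) = {s2}, add states in Sat(send ∧ lock) with every successor in Z. Already a fixed point.
Sat(A[(send ∧ lock) U A[¬lock U send]]) = {s2}
s3 ∉ Sat(A[(send ∧ lock) U A[¬lock U send]]) = {s2}, so the formula does not hold at s3.

No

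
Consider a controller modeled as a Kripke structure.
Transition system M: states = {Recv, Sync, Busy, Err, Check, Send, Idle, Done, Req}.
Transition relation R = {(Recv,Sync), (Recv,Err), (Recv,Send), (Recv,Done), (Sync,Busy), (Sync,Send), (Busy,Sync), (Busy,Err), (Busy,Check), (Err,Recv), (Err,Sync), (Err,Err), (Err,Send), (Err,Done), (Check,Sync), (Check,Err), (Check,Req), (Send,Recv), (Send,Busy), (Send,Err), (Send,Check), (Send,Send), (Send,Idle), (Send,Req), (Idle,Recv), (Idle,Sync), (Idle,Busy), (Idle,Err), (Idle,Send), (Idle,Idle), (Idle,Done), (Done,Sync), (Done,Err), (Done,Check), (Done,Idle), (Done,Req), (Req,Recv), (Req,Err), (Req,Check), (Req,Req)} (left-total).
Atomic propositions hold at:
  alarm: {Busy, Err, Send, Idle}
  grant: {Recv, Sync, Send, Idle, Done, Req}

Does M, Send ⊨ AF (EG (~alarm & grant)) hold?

Sat(~alarm) = {Recv, Sync, Check, Done, Req}
Sat(~alarm & grant) = {Recv, Sync, Done, Req}
EG (~alarm & grant): greatest fixpoint, start Z0 = {Recv, Sync, Done, Req}, keep only states in Sat with some successor in Z. Z1 = {Recv, Done, Req}; fixed.
Sat(EG (~alarm & grant)) = {Recv, Done, Req}
AF (EG (~alarm & grant)): least fixpoint, start Z0 = {Recv, Done, Req}, add states with every successor in Z. Already a fixed point.
Sat(AF (EG (~alarm & grant))) = {Recv, Done, Req}
Send ∉ Sat(AF (EG (~alarm & grant))) = {Recv, Done, Req}, so the formula does not hold at Send.

No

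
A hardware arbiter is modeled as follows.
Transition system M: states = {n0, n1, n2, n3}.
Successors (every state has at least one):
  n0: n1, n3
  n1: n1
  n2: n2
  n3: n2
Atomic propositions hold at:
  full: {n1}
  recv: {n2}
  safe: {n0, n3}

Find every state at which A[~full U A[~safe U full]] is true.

{n1}

Sat(~full) = {n0, n2, n3}
Sat(~safe) = {n1, n2}
A[~safe U full]: least fixpoint, start Z0 = Sat(full) = {n1}, add states in Sat(~safe) with every successor in Z. Already a fixed point.
Sat(A[~safe U full]) = {n1}
A[~full U A[~safe U full]]: least fixpoint, start Z0 = Sat(A[~safe U full]) = {n1}, add states in Sat(~full) with every successor in Z. Already a fixed point.
Sat(A[~full U A[~safe U full]]) = {n1}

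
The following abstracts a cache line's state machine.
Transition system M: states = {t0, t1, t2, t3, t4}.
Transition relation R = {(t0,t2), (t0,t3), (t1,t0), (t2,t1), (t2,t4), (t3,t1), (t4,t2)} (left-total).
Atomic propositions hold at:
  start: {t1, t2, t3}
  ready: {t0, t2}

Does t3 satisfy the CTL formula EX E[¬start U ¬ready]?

Sat(¬start) = {t0, t4}
Sat(¬ready) = {t1, t3, t4}
E[¬start U ¬ready]: least fixpoint, start Z0 = Sat(¬ready) = {t1, t3, t4}, add states in Sat(¬start) with some successor in Z. Z1 = {t0, t1, t3, t4}; fixed.
Sat(E[¬start U ¬ready]) = {t0, t1, t3, t4}
Sat(EX E[¬start U ¬ready]) = {s : some successor in {t0, t1, t3, t4}} = {t0, t1, t2, t3}
t3 ∈ Sat(EX E[¬start U ¬ready]) = {t0, t1, t2, t3}, so the formula holds at t3.

Yes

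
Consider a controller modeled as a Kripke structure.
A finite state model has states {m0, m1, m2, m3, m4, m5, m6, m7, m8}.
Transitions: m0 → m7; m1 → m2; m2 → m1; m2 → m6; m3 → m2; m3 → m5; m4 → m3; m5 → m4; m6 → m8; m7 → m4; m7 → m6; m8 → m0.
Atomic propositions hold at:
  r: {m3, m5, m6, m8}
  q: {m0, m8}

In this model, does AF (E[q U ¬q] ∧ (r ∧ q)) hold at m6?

Yes

Sat(¬q) = {m1, m2, m3, m4, m5, m6, m7}
E[q U ¬q]: least fixpoint, start Z0 = Sat(¬q) = {m1, m2, m3, m4, m5, m6, m7}, add states in Sat(q) with some successor in Z. Z1 = {m0, m1, m2, m3, m4, m5, m6, m7}; Z2 = {m0, m1, m2, m3, m4, m5, m6, m7, m8}; fixed.
Sat(E[q U ¬q]) = {m0, m1, m2, m3, m4, m5, m6, m7, m8}
Sat(r ∧ q) = {m8}
Sat(E[q U ¬q] ∧ (r ∧ q)) = {m8}
AF (E[q U ¬q] ∧ (r ∧ q)): least fixpoint, start Z0 = {m8}, add states with every successor in Z. Z1 = {m6, m8}; fixed.
Sat(AF (E[q U ¬q] ∧ (r ∧ q))) = {m6, m8}
m6 ∈ Sat(AF (E[q U ¬q] ∧ (r ∧ q))) = {m6, m8}, so the formula holds at m6.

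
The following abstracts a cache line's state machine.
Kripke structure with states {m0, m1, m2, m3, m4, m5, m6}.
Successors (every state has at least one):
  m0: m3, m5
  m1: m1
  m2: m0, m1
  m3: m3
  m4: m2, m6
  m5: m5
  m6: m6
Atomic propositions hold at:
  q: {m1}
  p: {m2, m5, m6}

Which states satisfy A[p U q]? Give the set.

A[p U q]: least fixpoint, start Z0 = Sat(q) = {m1}, add states in Sat(p) with every successor in Z. Already a fixed point.
Sat(A[p U q]) = {m1}

{m1}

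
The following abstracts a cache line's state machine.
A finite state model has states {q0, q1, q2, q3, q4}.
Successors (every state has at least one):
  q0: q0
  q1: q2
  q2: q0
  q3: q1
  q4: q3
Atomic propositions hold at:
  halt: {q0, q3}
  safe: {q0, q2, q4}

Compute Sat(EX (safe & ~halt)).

{q1}

Sat(~halt) = {q1, q2, q4}
Sat(safe & ~halt) = {q2, q4}
Sat(EX (safe & ~halt)) = {s : some successor in {q2, q4}} = {q1}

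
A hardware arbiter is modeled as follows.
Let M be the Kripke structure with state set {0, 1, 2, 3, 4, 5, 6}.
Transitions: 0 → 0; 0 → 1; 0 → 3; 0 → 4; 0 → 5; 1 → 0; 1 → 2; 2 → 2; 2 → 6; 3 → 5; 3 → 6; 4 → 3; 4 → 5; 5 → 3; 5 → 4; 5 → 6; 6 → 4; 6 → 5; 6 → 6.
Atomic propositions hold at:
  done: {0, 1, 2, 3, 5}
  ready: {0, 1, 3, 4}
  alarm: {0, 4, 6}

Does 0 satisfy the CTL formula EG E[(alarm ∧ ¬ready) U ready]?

Yes

Sat(¬ready) = {2, 5, 6}
Sat(alarm ∧ ¬ready) = {6}
E[(alarm ∧ ¬ready) U ready]: least fixpoint, start Z0 = Sat(ready) = {0, 1, 3, 4}, add states in Sat(alarm ∧ ¬ready) with some successor in Z. Z1 = {0, 1, 3, 4, 6}; fixed.
Sat(E[(alarm ∧ ¬ready) U ready]) = {0, 1, 3, 4, 6}
EG E[(alarm ∧ ¬ready) U ready]: greatest fixpoint, start Z0 = {0, 1, 3, 4, 6}, keep only states in Sat with some successor in Z. Already a fixed point.
Sat(EG E[(alarm ∧ ¬ready) U ready]) = {0, 1, 3, 4, 6}
0 ∈ Sat(EG E[(alarm ∧ ¬ready) U ready]) = {0, 1, 3, 4, 6}, so the formula holds at 0.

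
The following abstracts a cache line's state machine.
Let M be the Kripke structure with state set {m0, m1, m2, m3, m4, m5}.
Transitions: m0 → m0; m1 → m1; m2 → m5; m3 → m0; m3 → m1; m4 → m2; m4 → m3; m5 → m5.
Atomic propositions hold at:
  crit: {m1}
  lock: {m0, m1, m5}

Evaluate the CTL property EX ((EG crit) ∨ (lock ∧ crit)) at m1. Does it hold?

Yes

EG crit: greatest fixpoint, start Z0 = {m1}, keep only states in Sat with some successor in Z. Already a fixed point.
Sat(EG crit) = {m1}
Sat(lock ∧ crit) = {m1}
Sat((EG crit) ∨ (lock ∧ crit)) = {m1}
Sat(EX ((EG crit) ∨ (lock ∧ crit))) = {s : some successor in {m1}} = {m1, m3}
m1 ∈ Sat(EX ((EG crit) ∨ (lock ∧ crit))) = {m1, m3}, so the formula holds at m1.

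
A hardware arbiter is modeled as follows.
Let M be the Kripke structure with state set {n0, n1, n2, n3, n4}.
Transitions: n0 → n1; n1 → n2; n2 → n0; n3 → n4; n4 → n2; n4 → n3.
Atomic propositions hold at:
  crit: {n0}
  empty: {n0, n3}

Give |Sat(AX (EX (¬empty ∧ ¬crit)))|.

3

Sat(¬empty) = {n1, n2, n4}
Sat(¬crit) = {n1, n2, n3, n4}
Sat(¬empty ∧ ¬crit) = {n1, n2, n4}
Sat(EX (¬empty ∧ ¬crit)) = {s : some successor in {n1, n2, n4}} = {n0, n1, n3, n4}
Sat(AX (EX (¬empty ∧ ¬crit))) = {s : every successor in {n0, n1, n3, n4}} = {n0, n2, n3}
|Sat(AX (EX (¬empty ∧ ¬crit)))| = |{n0, n2, n3}| = 3.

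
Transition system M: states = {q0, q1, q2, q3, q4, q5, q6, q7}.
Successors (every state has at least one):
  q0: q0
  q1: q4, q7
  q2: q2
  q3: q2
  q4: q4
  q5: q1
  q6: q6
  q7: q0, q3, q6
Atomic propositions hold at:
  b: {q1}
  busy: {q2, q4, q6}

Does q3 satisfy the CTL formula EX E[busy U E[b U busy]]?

Yes

E[b U busy]: least fixpoint, start Z0 = Sat(busy) = {q2, q4, q6}, add states in Sat(b) with some successor in Z. Z1 = {q1, q2, q4, q6}; fixed.
Sat(E[b U busy]) = {q1, q2, q4, q6}
E[busy U E[b U busy]]: least fixpoint, start Z0 = Sat(E[b U busy]) = {q1, q2, q4, q6}, add states in Sat(busy) with some successor in Z. Already a fixed point.
Sat(E[busy U E[b U busy]]) = {q1, q2, q4, q6}
Sat(EX E[busy U E[b U busy]]) = {s : some successor in {q1, q2, q4, q6}} = {q1, q2, q3, q4, q5, q6, q7}
q3 ∈ Sat(EX E[busy U E[b U busy]]) = {q1, q2, q3, q4, q5, q6, q7}, so the formula holds at q3.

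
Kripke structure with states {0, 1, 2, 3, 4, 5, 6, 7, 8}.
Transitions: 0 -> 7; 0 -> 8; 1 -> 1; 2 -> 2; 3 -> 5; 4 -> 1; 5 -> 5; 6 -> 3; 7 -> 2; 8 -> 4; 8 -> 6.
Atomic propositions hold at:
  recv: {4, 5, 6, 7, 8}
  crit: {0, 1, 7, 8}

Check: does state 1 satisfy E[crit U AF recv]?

No

AF recv: least fixpoint, start Z0 = {4, 5, 6, 7, 8}, add states with every successor in Z. Z1 = {0, 3, 4, 5, 6, 7, 8}; fixed.
Sat(AF recv) = {0, 3, 4, 5, 6, 7, 8}
E[crit U AF recv]: least fixpoint, start Z0 = Sat(AF recv) = {0, 3, 4, 5, 6, 7, 8}, add states in Sat(crit) with some successor in Z. Already a fixed point.
Sat(E[crit U AF recv]) = {0, 3, 4, 5, 6, 7, 8}
1 ∉ Sat(E[crit U AF recv]) = {0, 3, 4, 5, 6, 7, 8}, so the formula does not hold at 1.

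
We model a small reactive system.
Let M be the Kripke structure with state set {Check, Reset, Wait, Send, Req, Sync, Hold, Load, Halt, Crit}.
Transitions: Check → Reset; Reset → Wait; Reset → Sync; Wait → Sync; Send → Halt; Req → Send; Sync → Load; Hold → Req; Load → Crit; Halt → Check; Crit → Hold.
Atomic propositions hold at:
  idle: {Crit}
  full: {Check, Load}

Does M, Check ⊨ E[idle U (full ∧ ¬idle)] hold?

Yes

Sat(¬idle) = {Check, Reset, Wait, Send, Req, Sync, Hold, Load, Halt}
Sat(full ∧ ¬idle) = {Check, Load}
E[idle U (full ∧ ¬idle)]: least fixpoint, start Z0 = Sat((full ∧ ¬idle)) = {Check, Load}, add states in Sat(idle) with some successor in Z. Already a fixed point.
Sat(E[idle U (full ∧ ¬idle)]) = {Check, Load}
Check ∈ Sat(E[idle U (full ∧ ¬idle)]) = {Check, Load}, so the formula holds at Check.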